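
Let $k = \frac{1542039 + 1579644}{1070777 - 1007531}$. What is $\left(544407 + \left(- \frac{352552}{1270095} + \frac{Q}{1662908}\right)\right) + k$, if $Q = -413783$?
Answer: $\frac{12121291512670327846409}{22263131027316660} \approx 5.4446 \cdot 10^{5}$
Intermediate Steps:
$k = \frac{1040561}{21082}$ ($k = \frac{3121683}{63246} = 3121683 \cdot \frac{1}{63246} = \frac{1040561}{21082} \approx 49.358$)
$\left(544407 + \left(- \frac{352552}{1270095} + \frac{Q}{1662908}\right)\right) + k = \left(544407 - \left(\frac{352552}{1270095} + \frac{413783}{1662908}\right)\right) + \frac{1040561}{21082} = \left(544407 - \frac{1111805260601}{2112051136260}\right) + \frac{1040561}{21082} = \frac{1149814311132637219}{2112051136260} + \frac{1040561}{21082} = \frac{12121291512670327846409}{22263131027316660}$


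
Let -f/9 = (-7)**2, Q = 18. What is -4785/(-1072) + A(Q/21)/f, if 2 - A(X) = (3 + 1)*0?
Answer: 2108041/472752 ≈ 4.4591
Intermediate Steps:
f = -441 (f = -9*(-7)**2 = -9*49 = -441)
A(X) = 2 (A(X) = 2 - (3 + 1)*0 = 2 - 4*0 = 2 - 1*0 = 2 + 0 = 2)
-4785/(-1072) + A(Q/21)/f = -4785/(-1072) + 2/(-441) = -4785*(-1/1072) + 2*(-1/441) = 4785/1072 - 2/441 = 2108041/472752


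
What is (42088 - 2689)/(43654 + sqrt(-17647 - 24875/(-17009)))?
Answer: 14627093198757/16206935175196 - 39399*I*sqrt(1276240328133)/16206935175196 ≈ 0.90252 - 0.0027463*I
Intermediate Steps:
(42088 - 2689)/(43654 + sqrt(-17647 - 24875/(-17009))) = 39399/(43654 + sqrt(-17647 - 24875*(-1/17009))) = 39399/(43654 + sqrt(-17647 + 24875/17009)) = 39399/(43654 + sqrt(-300132948/17009)) = 39399/(43654 + 2*I*sqrt(1276240328133)/17009)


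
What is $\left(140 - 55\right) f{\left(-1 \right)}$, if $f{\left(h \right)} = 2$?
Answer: $170$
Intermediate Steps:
$\left(140 - 55\right) f{\left(-1 \right)} = \left(140 - 55\right) 2 = 85 \cdot 2 = 170$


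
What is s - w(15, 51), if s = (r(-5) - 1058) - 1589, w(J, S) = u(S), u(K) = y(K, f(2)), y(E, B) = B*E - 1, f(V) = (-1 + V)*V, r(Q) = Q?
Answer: -2753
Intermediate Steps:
f(V) = V*(-1 + V)
y(E, B) = -1 + B*E
u(K) = -1 + 2*K (u(K) = -1 + (2*(-1 + 2))*K = -1 + (2*1)*K = -1 + 2*K)
w(J, S) = -1 + 2*S
s = -2652 (s = (-5 - 1058) - 1589 = -1063 - 1589 = -2652)
s - w(15, 51) = -2652 - (-1 + 2*51) = -2652 - (-1 + 102) = -2652 - 1*101 = -2652 - 101 = -2753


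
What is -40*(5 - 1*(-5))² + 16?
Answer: -3984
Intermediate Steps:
-40*(5 - 1*(-5))² + 16 = -40*(5 + 5)² + 16 = -40*10² + 16 = -40*100 + 16 = -4000 + 16 = -3984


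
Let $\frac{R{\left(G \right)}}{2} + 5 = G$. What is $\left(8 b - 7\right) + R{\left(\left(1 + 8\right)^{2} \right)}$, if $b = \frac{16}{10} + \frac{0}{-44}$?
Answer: $\frac{789}{5} \approx 157.8$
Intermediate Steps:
$b = \frac{8}{5}$ ($b = 16 \cdot \frac{1}{10} + 0 \left(- \frac{1}{44}\right) = \frac{8}{5} + 0 = \frac{8}{5} \approx 1.6$)
$R{\left(G \right)} = -10 + 2 G$
$\left(8 b - 7\right) + R{\left(\left(1 + 8\right)^{2} \right)} = \left(8 \cdot \frac{8}{5} - 7\right) - \left(10 - 2 \left(1 + 8\right)^{2}\right) = \left(\frac{64}{5} - 7\right) - \left(10 - 2 \cdot 9^{2}\right) = \frac{29}{5} + \left(-10 + 2 \cdot 81\right) = \frac{29}{5} + \left(-10 + 162\right) = \frac{29}{5} + 152 = \frac{789}{5}$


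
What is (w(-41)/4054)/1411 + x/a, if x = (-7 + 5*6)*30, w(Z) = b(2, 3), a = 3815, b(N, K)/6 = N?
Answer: 394697964/2182254011 ≈ 0.18087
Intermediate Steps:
b(N, K) = 6*N
w(Z) = 12 (w(Z) = 6*2 = 12)
x = 690 (x = (-7 + 30)*30 = 23*30 = 690)
(w(-41)/4054)/1411 + x/a = (12/4054)/1411 + 690/3815 = (12*(1/4054))*(1/1411) + 690*(1/3815) = (6/2027)*(1/1411) + 138/763 = 6/2860097 + 138/763 = 394697964/2182254011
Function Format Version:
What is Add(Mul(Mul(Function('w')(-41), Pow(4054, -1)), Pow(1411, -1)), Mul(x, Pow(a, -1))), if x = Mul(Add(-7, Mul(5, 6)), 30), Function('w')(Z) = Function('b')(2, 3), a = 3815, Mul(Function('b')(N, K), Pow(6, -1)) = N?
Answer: Rational(394697964, 2182254011) ≈ 0.18087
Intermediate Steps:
Function('b')(N, K) = Mul(6, N)
Function('w')(Z) = 12 (Function('w')(Z) = Mul(6, 2) = 12)
x = 690 (x = Mul(Add(-7, 30), 30) = Mul(23, 30) = 690)
Add(Mul(Mul(Function('w')(-41), Pow(4054, -1)), Pow(1411, -1)), Mul(x, Pow(a, -1))) = Add(Mul(Mul(12, Pow(4054, -1)), Pow(1411, -1)), Mul(690, Pow(3815, -1))) = Add(Mul(Mul(12, Rational(1, 4054)), Rational(1, 1411)), Mul(690, Rational(1, 3815))) = Add(Mul(Rational(6, 2027), Rational(1, 1411)), Rational(138, 763)) = Add(Rational(6, 2860097), Rational(138, 763)) = Rational(394697964, 2182254011)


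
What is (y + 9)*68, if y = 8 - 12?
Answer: 340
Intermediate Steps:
y = -4
(y + 9)*68 = (-4 + 9)*68 = 5*68 = 340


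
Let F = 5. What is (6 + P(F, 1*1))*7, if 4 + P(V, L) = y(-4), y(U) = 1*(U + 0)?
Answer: -14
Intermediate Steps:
y(U) = U (y(U) = 1*U = U)
P(V, L) = -8 (P(V, L) = -4 - 4 = -8)
(6 + P(F, 1*1))*7 = (6 - 8)*7 = -2*7 = -14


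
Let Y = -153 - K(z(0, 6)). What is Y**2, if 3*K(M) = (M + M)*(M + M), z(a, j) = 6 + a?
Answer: 40401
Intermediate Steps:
K(M) = 4*M**2/3 (K(M) = ((M + M)*(M + M))/3 = ((2*M)*(2*M))/3 = (4*M**2)/3 = 4*M**2/3)
Y = -201 (Y = -153 - 4*(6 + 0)**2/3 = -153 - 4*6**2/3 = -153 - 4*36/3 = -153 - 1*48 = -153 - 48 = -201)
Y**2 = (-201)**2 = 40401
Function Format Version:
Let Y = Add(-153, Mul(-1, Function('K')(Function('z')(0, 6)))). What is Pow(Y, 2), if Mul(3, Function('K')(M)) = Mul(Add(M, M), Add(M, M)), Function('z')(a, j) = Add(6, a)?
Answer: 40401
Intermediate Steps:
Function('K')(M) = Mul(Rational(4, 3), Pow(M, 2)) (Function('K')(M) = Mul(Rational(1, 3), Mul(Add(M, M), Add(M, M))) = Mul(Rational(1, 3), Mul(Mul(2, M), Mul(2, M))) = Mul(Rational(1, 3), Mul(4, Pow(M, 2))) = Mul(Rational(4, 3), Pow(M, 2)))
Y = -201 (Y = Add(-153, Mul(-1, Mul(Rational(4, 3), Pow(Add(6, 0), 2)))) = Add(-153, Mul(-1, Mul(Rational(4, 3), Pow(6, 2)))) = Add(-153, Mul(-1, Mul(Rational(4, 3), 36))) = Add(-153, Mul(-1, 48)) = Add(-153, -48) = -201)
Pow(Y, 2) = Pow(-201, 2) = 40401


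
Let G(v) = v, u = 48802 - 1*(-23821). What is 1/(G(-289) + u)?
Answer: 1/72334 ≈ 1.3825e-5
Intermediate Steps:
u = 72623 (u = 48802 + 23821 = 72623)
1/(G(-289) + u) = 1/(-289 + 72623) = 1/72334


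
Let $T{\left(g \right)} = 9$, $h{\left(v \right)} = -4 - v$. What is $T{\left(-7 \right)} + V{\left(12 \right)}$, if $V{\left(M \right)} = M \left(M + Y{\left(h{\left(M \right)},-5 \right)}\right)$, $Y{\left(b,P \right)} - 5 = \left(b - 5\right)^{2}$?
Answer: $5505$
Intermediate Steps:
$Y{\left(b,P \right)} = 5 + \left(-5 + b\right)^{2}$ ($Y{\left(b,P \right)} = 5 + \left(b - 5\right)^{2} = 5 + \left(-5 + b\right)^{2}$)
$V{\left(M \right)} = M \left(5 + M + \left(-9 - M\right)^{2}\right)$ ($V{\left(M \right)} = M \left(M + \left(5 + \left(-5 - \left(4 + M\right)\right)^{2}\right)\right) = M \left(M + \left(5 + \left(-9 - M\right)^{2}\right)\right) = M \left(5 + M + \left(-9 - M\right)^{2}\right)$)
$T{\left(-7 \right)} + V{\left(12 \right)} = 9 + 12 \left(5 + 12 + \left(9 + 12\right)^{2}\right) = 9 + 12 \left(5 + 12 + 21^{2}\right) = 9 + 12 \left(5 + 12 + 441\right) = 9 + 12 \cdot 458 = 9 + 5496 = 5505$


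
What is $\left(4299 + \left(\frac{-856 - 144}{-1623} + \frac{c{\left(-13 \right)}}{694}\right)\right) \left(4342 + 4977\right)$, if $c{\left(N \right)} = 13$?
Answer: $\frac{45131407595503}{1126362} \approx 4.0068 \cdot 10^{7}$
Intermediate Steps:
$\left(4299 + \left(\frac{-856 - 144}{-1623} + \frac{c{\left(-13 \right)}}{694}\right)\right) \left(4342 + 4977\right) = \left(4299 + \left(\frac{-856 - 144}{-1623} + \frac{13}{694}\right)\right) \left(4342 + 4977\right) = \left(4299 + \left(\left(-856 - 144\right) \left(- \frac{1}{1623}\right) + 13 \cdot \frac{1}{694}\right)\right) 9319 = \left(4299 + \left(\left(-1000\right) \left(- \frac{1}{1623}\right) + \frac{13}{694}\right)\right) 9319 = \left(4299 + \left(\frac{1000}{1623} + \frac{13}{694}\right)\right) 9319 = \left(4299 + \frac{715099}{1126362}\right) 9319 = \frac{4842945337}{1126362} \cdot 9319 = \frac{45131407595503}{1126362}$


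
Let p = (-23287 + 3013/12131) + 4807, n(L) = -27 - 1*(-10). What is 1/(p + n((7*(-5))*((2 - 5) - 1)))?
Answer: -12131/224384094 ≈ -5.4064e-5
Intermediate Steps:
n(L) = -17 (n(L) = -27 + 10 = -17)
p = -224177867/12131 (p = (-23287 + 3013*(1/12131)) + 4807 = (-23287 + 3013/12131) + 4807 = -282491584/12131 + 4807 = -224177867/12131 ≈ -18480.)
1/(p + n((7*(-5))*((2 - 5) - 1))) = 1/(-224177867/12131 - 17) = 1/(-224384094/12131) = -12131/224384094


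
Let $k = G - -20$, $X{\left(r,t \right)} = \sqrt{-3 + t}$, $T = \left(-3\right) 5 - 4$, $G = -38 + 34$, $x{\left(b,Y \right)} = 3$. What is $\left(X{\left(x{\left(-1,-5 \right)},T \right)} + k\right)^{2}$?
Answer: $\left(16 + i \sqrt{22}\right)^{2} \approx 234.0 + 150.09 i$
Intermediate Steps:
$G = -4$
$T = -19$ ($T = -15 - 4 = -19$)
$k = 16$ ($k = -4 - -20 = -4 + 20 = 16$)
$\left(X{\left(x{\left(-1,-5 \right)},T \right)} + k\right)^{2} = \left(\sqrt{-3 - 19} + 16\right)^{2} = \left(\sqrt{-22} + 16\right)^{2} = \left(i \sqrt{22} + 16\right)^{2} = \left(16 + i \sqrt{22}\right)^{2}$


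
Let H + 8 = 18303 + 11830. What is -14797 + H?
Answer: 15328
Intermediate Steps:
H = 30125 (H = -8 + (18303 + 11830) = -8 + 30133 = 30125)
-14797 + H = -14797 + 30125 = 15328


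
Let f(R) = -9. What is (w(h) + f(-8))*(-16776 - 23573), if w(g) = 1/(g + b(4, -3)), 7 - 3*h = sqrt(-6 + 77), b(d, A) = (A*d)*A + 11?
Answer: 7910542497/21833 - 121047*sqrt(71)/21833 ≈ 3.6227e+5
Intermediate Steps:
b(d, A) = 11 + d*A**2 (b(d, A) = d*A**2 + 11 = 11 + d*A**2)
h = 7/3 - sqrt(71)/3 (h = 7/3 - sqrt(-6 + 77)/3 = 7/3 - sqrt(71)/3 ≈ -0.47538)
w(g) = 1/(47 + g) (w(g) = 1/(g + (11 + 4*(-3)**2)) = 1/(g + (11 + 4*9)) = 1/(g + (11 + 36)) = 1/(g + 47) = 1/(47 + g))
(w(h) + f(-8))*(-16776 - 23573) = (1/(47 + (7/3 - sqrt(71)/3)) - 9)*(-16776 - 23573) = (1/(148/3 - sqrt(71)/3) - 9)*(-40349) = (-9 + 1/(148/3 - sqrt(71)/3))*(-40349) = 363141 - 40349/(148/3 - sqrt(71)/3)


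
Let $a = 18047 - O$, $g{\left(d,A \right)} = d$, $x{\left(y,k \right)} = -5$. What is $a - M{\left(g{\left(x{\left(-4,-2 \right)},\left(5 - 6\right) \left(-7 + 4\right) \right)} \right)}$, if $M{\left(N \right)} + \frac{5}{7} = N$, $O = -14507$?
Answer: $\frac{227918}{7} \approx 32560.0$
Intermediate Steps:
$M{\left(N \right)} = - \frac{5}{7} + N$
$a = 32554$ ($a = 18047 - -14507 = 18047 + 14507 = 32554$)
$a - M{\left(g{\left(x{\left(-4,-2 \right)},\left(5 - 6\right) \left(-7 + 4\right) \right)} \right)} = 32554 - \left(- \frac{5}{7} - 5\right) = 32554 - - \frac{40}{7} = 32554 + \frac{40}{7} = \frac{227918}{7}$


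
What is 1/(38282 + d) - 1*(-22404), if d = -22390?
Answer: 356044369/15892 ≈ 22404.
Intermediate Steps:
1/(38282 + d) - 1*(-22404) = 1/(38282 - 22390) - 1*(-22404) = 1/15892 + 22404 = 356044369/15892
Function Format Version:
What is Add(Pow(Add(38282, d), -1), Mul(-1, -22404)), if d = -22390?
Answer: Rational(356044369, 15892) ≈ 22404.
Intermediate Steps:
Add(Pow(Add(38282, d), -1), Mul(-1, -22404)) = Add(Pow(Add(38282, -22390), -1), Mul(-1, -22404)) = Add(Pow(15892, -1), 22404) = Add(Rational(1, 15892), 22404) = Rational(356044369, 15892)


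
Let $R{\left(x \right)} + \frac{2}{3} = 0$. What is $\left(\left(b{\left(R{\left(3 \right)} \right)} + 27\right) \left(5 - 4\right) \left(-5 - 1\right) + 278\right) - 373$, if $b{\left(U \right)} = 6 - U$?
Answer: $-297$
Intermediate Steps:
$R{\left(x \right)} = - \frac{2}{3}$ ($R{\left(x \right)} = - \frac{2}{3} + 0 = - \frac{2}{3}$)
$\left(\left(b{\left(R{\left(3 \right)} \right)} + 27\right) \left(5 - 4\right) \left(-5 - 1\right) + 278\right) - 373 = \left(\left(\left(6 - - \frac{2}{3}\right) + 27\right) \left(5 - 4\right) \left(-5 - 1\right) + 278\right) - 373 = \left(\left(\left(6 + \frac{2}{3}\right) + 27\right) 1 \left(-6\right) + 278\right) - 373 = \left(\left(\frac{20}{3} + 27\right) \left(-6\right) + 278\right) - 373 = \left(\frac{101}{3} \left(-6\right) + 278\right) - 373 = \left(-202 + 278\right) - 373 = 76 - 373 = -297$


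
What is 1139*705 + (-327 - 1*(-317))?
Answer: 802985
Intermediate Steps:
1139*705 + (-327 - 1*(-317)) = 802995 + (-327 + 317) = 802995 - 10 = 802985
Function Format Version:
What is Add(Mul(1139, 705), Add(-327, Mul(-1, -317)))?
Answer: 802985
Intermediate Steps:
Add(Mul(1139, 705), Add(-327, Mul(-1, -317))) = Add(802995, Add(-327, 317)) = Add(802995, -10) = 802985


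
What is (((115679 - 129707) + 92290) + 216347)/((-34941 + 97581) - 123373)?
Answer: -294609/60733 ≈ -4.8509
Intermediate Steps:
(((115679 - 129707) + 92290) + 216347)/((-34941 + 97581) - 123373) = ((-14028 + 92290) + 216347)/(62640 - 123373) = (78262 + 216347)/(-60733) = 294609*(-1/60733) = -294609/60733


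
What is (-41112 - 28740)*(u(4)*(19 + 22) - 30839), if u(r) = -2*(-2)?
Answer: 2142710100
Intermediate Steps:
u(r) = 4
(-41112 - 28740)*(u(4)*(19 + 22) - 30839) = (-41112 - 28740)*(4*(19 + 22) - 30839) = -69852*(4*41 - 30839) = -69852*(164 - 30839) = -69852*(-30675) = 2142710100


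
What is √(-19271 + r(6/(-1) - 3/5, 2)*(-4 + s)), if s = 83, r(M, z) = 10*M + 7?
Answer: 2*I*√5983 ≈ 154.7*I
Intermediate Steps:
r(M, z) = 7 + 10*M
√(-19271 + r(6/(-1) - 3/5, 2)*(-4 + s)) = √(-19271 + (7 + 10*(6/(-1) - 3/5))*(-4 + 83)) = √(-19271 + (7 + 10*(6*(-1) - 3*⅕))*79) = √(-19271 + (7 + 10*(-6 - ⅗))*79) = √(-19271 + (7 + 10*(-33/5))*79) = √(-19271 + (7 - 66)*79) = √(-19271 - 59*79) = √(-19271 - 4661) = √(-23932) = 2*I*√5983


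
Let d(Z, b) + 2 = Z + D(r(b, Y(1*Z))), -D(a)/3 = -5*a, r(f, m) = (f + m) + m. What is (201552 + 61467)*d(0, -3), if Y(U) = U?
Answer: -12361893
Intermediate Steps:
r(f, m) = f + 2*m
D(a) = 15*a (D(a) = -(-15)*a = 15*a)
d(Z, b) = -2 + 15*b + 31*Z (d(Z, b) = -2 + (Z + 15*(b + 2*(1*Z))) = -2 + (Z + 15*(b + 2*Z)) = -2 + (Z + (15*b + 30*Z)) = -2 + (15*b + 31*Z) = -2 + 15*b + 31*Z)
(201552 + 61467)*d(0, -3) = (201552 + 61467)*(-2 + 15*(-3) + 31*0) = 263019*(-2 - 45 + 0) = 263019*(-47) = -12361893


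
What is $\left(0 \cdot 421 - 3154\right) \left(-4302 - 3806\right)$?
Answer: $25572632$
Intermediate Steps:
$\left(0 \cdot 421 - 3154\right) \left(-4302 - 3806\right) = \left(0 - 3154\right) \left(-8108\right) = \left(-3154\right) \left(-8108\right) = 25572632$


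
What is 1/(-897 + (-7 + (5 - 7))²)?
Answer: -1/816 ≈ -0.0012255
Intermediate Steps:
1/(-897 + (-7 + (5 - 7))²) = 1/(-897 + (-7 - 2)²) = 1/(-897 + (-9)²) = 1/(-897 + 81) = 1/(-816) = -1/816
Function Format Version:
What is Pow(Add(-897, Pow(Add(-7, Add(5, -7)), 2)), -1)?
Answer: Rational(-1, 816) ≈ -0.0012255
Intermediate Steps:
Pow(Add(-897, Pow(Add(-7, Add(5, -7)), 2)), -1) = Pow(Add(-897, Pow(Add(-7, -2), 2)), -1) = Pow(Add(-897, Pow(-9, 2)), -1) = Pow(Add(-897, 81), -1) = Pow(-816, -1) = Rational(-1, 816)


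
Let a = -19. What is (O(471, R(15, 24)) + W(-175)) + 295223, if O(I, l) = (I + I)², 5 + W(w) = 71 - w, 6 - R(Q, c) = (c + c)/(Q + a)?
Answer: 1182828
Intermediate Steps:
R(Q, c) = 6 - 2*c/(-19 + Q) (R(Q, c) = 6 - (c + c)/(Q - 19) = 6 - 2*c/(-19 + Q))
W(w) = 66 - w (W(w) = -5 + (71 - w) = 66 - w)
O(I, l) = 4*I² (O(I, l) = (2*I)² = 4*I²)
(O(471, R(15, 24)) + W(-175)) + 295223 = (4*471² + (66 - 1*(-175))) + 295223 = (4*221841 + (66 + 175)) + 295223 = (887364 + 241) + 295223 = 887605 + 295223 = 1182828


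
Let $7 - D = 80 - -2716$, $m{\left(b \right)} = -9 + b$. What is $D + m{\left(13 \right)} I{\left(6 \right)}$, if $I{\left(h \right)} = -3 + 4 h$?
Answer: $-2705$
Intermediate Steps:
$D = -2789$ ($D = 7 - \left(80 - -2716\right) = 7 - \left(80 + 2716\right) = 7 - 2796 = -2789$)
$D + m{\left(13 \right)} I{\left(6 \right)} = -2789 + \left(-9 + 13\right) \left(-3 + 4 \cdot 6\right) = -2789 + 4 \left(-3 + 24\right) = -2789 + 4 \cdot 21 = -2789 + 84 = -2705$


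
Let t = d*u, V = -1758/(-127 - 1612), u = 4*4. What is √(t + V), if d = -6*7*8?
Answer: I*√16254617334/1739 ≈ 73.314*I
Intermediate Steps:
d = -336 (d = -42*8 = -336)
u = 16
V = 1758/1739 (V = -1758/(-1739) = -1758*(-1/1739) = 1758/1739 ≈ 1.0109)
t = -5376 (t = -336*16 = -5376)
√(t + V) = √(-5376 + 1758/1739) = √(-9347106/1739) = I*√16254617334/1739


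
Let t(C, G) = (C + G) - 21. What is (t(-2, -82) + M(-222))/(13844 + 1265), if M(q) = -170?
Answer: -275/15109 ≈ -0.018201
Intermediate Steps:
t(C, G) = -21 + C + G
(t(-2, -82) + M(-222))/(13844 + 1265) = ((-21 - 2 - 82) - 170)/(13844 + 1265) = (-105 - 170)/15109 = -275*1/15109 = -275/15109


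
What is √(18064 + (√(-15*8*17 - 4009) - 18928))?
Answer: √(-864 + I*√6049) ≈ 1.3216 + 29.424*I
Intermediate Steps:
√(18064 + (√(-15*8*17 - 4009) - 18928)) = √(18064 + (√(-120*17 - 4009) - 18928)) = √(18064 + (√(-2040 - 4009) - 18928)) = √(18064 + (√(-6049) - 18928)) = √(18064 + (I*√6049 - 18928)) = √(18064 + (-18928 + I*√6049)) = √(-864 + I*√6049)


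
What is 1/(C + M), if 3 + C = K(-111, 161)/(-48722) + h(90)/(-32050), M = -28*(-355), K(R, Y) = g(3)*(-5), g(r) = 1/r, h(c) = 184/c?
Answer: 35134652250/349133038368913 ≈ 0.00010063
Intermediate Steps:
K(R, Y) = -5/3
M = 9940
C = -105404996087/35134652250 (C = -3 + (-5/3/(-48722) + (184/90)/(-32050)) = -3 + (-5/3*(-1/48722) + (184*(1/90))*(-1/32050)) = -3 + (5/146166 + (92/45)*(-1/32050)) = -3 + (5/146166 - 46/721125) = -3 - 1039337/35134652250 = -105404996087/35134652250 ≈ -3.0000)
1/(C + M) = 1/(-105404996087/35134652250 + 9940) = 1/(349133038368913/35134652250) = 35134652250/349133038368913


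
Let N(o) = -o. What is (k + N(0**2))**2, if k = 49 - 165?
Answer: 13456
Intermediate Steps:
k = -116
(k + N(0**2))**2 = (-116 - 1*0**2)**2 = (-116 - 1*0)**2 = (-116 + 0)**2 = (-116)**2 = 13456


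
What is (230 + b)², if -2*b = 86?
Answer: 34969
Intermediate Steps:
b = -43 (b = -½*86 = -43)
(230 + b)² = (230 - 43)² = 187² = 34969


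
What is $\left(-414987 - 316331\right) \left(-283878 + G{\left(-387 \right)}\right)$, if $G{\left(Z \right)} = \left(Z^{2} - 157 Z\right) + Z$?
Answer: $53925195366$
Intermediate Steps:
$G{\left(Z \right)} = Z^{2} - 156 Z$
$\left(-414987 - 316331\right) \left(-283878 + G{\left(-387 \right)}\right) = \left(-414987 - 316331\right) \left(-283878 - 387 \left(-156 - 387\right)\right) = \left(-414987 - 316331\right) \left(-283878 - -210141\right) = - 731318 \left(-283878 + 210141\right) = \left(-731318\right) \left(-73737\right) = 53925195366$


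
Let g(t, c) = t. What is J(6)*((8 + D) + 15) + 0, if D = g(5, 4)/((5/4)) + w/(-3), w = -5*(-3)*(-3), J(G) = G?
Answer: 252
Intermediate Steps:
w = -45 (w = 15*(-3) = -45)
D = 19 (D = 5/((5/4)) - 45/(-3) = 5/((5*(¼))) - 45*(-⅓) = 5/(5/4) + 15 = 5*(⅘) + 15 = 4 + 15 = 19)
J(6)*((8 + D) + 15) + 0 = 6*((8 + 19) + 15) + 0 = 6*(27 + 15) + 0 = 6*42 + 0 = 252 + 0 = 252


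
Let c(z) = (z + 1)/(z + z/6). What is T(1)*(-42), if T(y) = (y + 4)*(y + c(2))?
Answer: -480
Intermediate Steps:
c(z) = 6*(1 + z)/(7*z) (c(z) = (1 + z)/(z + z*(⅙)) = (1 + z)/(z + z/6) = (1 + z)/((7*z/6)) = (1 + z)*(6/(7*z)) = 6*(1 + z)/(7*z))
T(y) = (4 + y)*(9/7 + y) (T(y) = (y + 4)*(y + (6/7)*(1 + 2)/2) = (4 + y)*(y + (6/7)*(½)*3) = (4 + y)*(y + 9/7) = (4 + y)*(9/7 + y))
T(1)*(-42) = (36/7 + 1² + (37/7)*1)*(-42) = (36/7 + 1 + 37/7)*(-42) = (80/7)*(-42) = -480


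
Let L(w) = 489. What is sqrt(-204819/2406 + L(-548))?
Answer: sqrt(259771810)/802 ≈ 20.097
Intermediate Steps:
sqrt(-204819/2406 + L(-548)) = sqrt(-204819/2406 + 489) = sqrt(-204819*1/2406 + 489) = sqrt(-68273/802 + 489) = sqrt(323905/802) = sqrt(259771810)/802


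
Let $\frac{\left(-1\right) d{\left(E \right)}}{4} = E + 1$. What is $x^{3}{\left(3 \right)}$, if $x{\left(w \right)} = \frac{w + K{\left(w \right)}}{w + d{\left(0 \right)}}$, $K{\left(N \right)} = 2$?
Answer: $-125$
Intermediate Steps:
$d{\left(E \right)} = -4 - 4 E$ ($d{\left(E \right)} = - 4 \left(E + 1\right) = - 4 \left(1 + E\right) = -4 - 4 E$)
$x{\left(w \right)} = \frac{2 + w}{-4 + w}$ ($x{\left(w \right)} = \frac{w + 2}{w - 4} = \frac{2 + w}{w + \left(-4 + 0\right)} = \frac{2 + w}{w - 4} = \frac{2 + w}{-4 + w}$)
$x^{3}{\left(3 \right)} = \left(\frac{2 + 3}{-4 + 3}\right)^{3} = \left(\frac{1}{-1} \cdot 5\right)^{3} = \left(\left(-1\right) 5\right)^{3} = \left(-5\right)^{3} = -125$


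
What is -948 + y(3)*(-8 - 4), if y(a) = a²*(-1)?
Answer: -840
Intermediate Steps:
y(a) = -a²
-948 + y(3)*(-8 - 4) = -948 + (-1*3²)*(-8 - 4) = -948 - 1*9*(-12) = -948 - 9*(-12) = -948 + 108 = -840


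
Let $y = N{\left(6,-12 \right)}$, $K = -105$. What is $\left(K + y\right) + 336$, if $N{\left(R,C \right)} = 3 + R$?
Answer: $240$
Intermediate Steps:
$y = 9$ ($y = 3 + 6 = 9$)
$\left(K + y\right) + 336 = \left(-105 + 9\right) + 336 = -96 + 336 = 240$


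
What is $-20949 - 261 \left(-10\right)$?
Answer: $-18339$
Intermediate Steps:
$-20949 - 261 \left(-10\right) = -20949 - -2610 = -20949 + 2610 = -18339$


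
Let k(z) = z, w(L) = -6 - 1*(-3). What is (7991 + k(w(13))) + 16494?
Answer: 24482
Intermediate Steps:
w(L) = -3 (w(L) = -6 + 3 = -3)
(7991 + k(w(13))) + 16494 = (7991 - 3) + 16494 = 7988 + 16494 = 24482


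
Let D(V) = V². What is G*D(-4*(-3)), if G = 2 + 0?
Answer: 288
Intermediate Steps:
G = 2
G*D(-4*(-3)) = 2*(-4*(-3))² = 2*12² = 2*144 = 288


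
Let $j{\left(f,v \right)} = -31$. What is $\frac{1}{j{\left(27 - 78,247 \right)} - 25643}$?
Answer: $- \frac{1}{25674} \approx -3.895 \cdot 10^{-5}$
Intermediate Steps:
$\frac{1}{j{\left(27 - 78,247 \right)} - 25643} = \frac{1}{-31 - 25643} = \frac{1}{-25674} = - \frac{1}{25674}$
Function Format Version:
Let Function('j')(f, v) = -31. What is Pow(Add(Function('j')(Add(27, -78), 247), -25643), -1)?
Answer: Rational(-1, 25674) ≈ -3.8950e-5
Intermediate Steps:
Pow(Add(Function('j')(Add(27, -78), 247), -25643), -1) = Pow(Add(-31, -25643), -1) = Pow(-25674, -1) = Rational(-1, 25674)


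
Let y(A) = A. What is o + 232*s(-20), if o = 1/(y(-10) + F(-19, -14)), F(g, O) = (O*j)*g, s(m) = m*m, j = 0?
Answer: 927999/10 ≈ 92800.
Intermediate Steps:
s(m) = m²
F(g, O) = 0 (F(g, O) = (O*0)*g = 0*g = 0)
o = -⅒ (o = 1/(-10 + 0) = 1/(-10) = -⅒ ≈ -0.10000)
o + 232*s(-20) = -⅒ + 232*(-20)² = -⅒ + 232*400 = -⅒ + 92800 = 927999/10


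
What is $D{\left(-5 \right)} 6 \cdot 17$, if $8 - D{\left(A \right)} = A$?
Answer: $1326$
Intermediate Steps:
$D{\left(A \right)} = 8 - A$
$D{\left(-5 \right)} 6 \cdot 17 = \left(8 - -5\right) 6 \cdot 17 = \left(8 + 5\right) 6 \cdot 17 = 13 \cdot 6 \cdot 17 = 78 \cdot 17 = 1326$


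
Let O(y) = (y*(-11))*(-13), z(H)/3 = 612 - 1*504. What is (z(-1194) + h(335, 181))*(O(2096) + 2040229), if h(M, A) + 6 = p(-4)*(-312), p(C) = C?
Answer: 3664372662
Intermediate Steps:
z(H) = 324 (z(H) = 3*(612 - 1*504) = 3*(612 - 504) = 3*108 = 324)
O(y) = 143*y (O(y) = -11*y*(-13) = 143*y)
h(M, A) = 1242 (h(M, A) = -6 - 4*(-312) = -6 + 1248 = 1242)
(z(-1194) + h(335, 181))*(O(2096) + 2040229) = (324 + 1242)*(143*2096 + 2040229) = 1566*(299728 + 2040229) = 1566*2339957 = 3664372662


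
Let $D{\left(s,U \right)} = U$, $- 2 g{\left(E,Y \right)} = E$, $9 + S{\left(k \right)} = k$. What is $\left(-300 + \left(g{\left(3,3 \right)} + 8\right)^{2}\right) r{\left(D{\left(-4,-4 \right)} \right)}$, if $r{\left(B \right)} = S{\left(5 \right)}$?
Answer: $1031$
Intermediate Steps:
$S{\left(k \right)} = -9 + k$
$g{\left(E,Y \right)} = - \frac{E}{2}$
$r{\left(B \right)} = -4$ ($r{\left(B \right)} = -9 + 5 = -4$)
$\left(-300 + \left(g{\left(3,3 \right)} + 8\right)^{2}\right) r{\left(D{\left(-4,-4 \right)} \right)} = \left(-300 + \left(\left(- \frac{1}{2}\right) 3 + 8\right)^{2}\right) \left(-4\right) = \left(-300 + \left(- \frac{3}{2} + 8\right)^{2}\right) \left(-4\right) = \left(-300 + \left(\frac{13}{2}\right)^{2}\right) \left(-4\right) = \left(-300 + \frac{169}{4}\right) \left(-4\right) = \left(- \frac{1031}{4}\right) \left(-4\right) = 1031$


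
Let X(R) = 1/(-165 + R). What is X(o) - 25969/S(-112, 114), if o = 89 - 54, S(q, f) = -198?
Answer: 843943/6435 ≈ 131.15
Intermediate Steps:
o = 35
X(o) - 25969/S(-112, 114) = 1/(-165 + 35) - 25969/(-198) = 1/(-130) - 25969*(-1/198) = -1/130 + 25969/198 = 843943/6435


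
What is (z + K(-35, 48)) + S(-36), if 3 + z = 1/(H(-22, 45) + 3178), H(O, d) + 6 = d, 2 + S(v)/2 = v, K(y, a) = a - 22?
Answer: -170500/3217 ≈ -53.000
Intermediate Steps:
K(y, a) = -22 + a
S(v) = -4 + 2*v
H(O, d) = -6 + d
z = -9650/3217 (z = -3 + 1/((-6 + 45) + 3178) = -3 + 1/(39 + 3178) = -3 + 1/3217 = -9650/3217 ≈ -2.9997)
(z + K(-35, 48)) + S(-36) = (-9650/3217 + (-22 + 48)) + (-4 + 2*(-36)) = (-9650/3217 + 26) + (-4 - 72) = 73992/3217 - 76 = -170500/3217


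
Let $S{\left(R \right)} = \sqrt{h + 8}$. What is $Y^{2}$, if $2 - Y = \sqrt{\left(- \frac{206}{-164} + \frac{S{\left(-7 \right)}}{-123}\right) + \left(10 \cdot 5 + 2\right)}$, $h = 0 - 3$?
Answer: $\frac{\left(492 - \sqrt{246} \sqrt{13101 - 2 \sqrt{5}}\right)^{2}}{60516} \approx 28.052$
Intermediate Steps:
$h = -3$
$S{\left(R \right)} = \sqrt{5}$ ($S{\left(R \right)} = \sqrt{-3 + 8} = \sqrt{5}$)
$Y = 2 - \sqrt{\frac{4367}{82} - \frac{\sqrt{5}}{123}}$ ($Y = 2 - \sqrt{\left(- \frac{206}{-164} + \frac{\sqrt{5}}{-123}\right) + \left(10 \cdot 5 + 2\right)} = 2 - \sqrt{\left(\left(-206\right) \left(- \frac{1}{164}\right) + \sqrt{5} \left(- \frac{1}{123}\right)\right) + \left(50 + 2\right)} = 2 - \sqrt{\left(\frac{103}{82} - \frac{\sqrt{5}}{123}\right) + 52} = 2 - \sqrt{\frac{4367}{82} - \frac{\sqrt{5}}{123}} \approx -5.2964$)
$Y^{2} = \left(2 - \frac{\sqrt{3222846 - 492 \sqrt{5}}}{246}\right)^{2}$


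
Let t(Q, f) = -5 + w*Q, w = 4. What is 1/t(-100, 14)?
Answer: -1/405 ≈ -0.0024691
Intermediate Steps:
t(Q, f) = -5 + 4*Q
1/t(-100, 14) = 1/(-5 + 4*(-100)) = 1/(-5 - 400) = 1/(-405) = -1/405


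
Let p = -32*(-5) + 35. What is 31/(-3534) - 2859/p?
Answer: -108707/7410 ≈ -14.670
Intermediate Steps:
p = 195 (p = 160 + 35 = 195)
31/(-3534) - 2859/p = 31/(-3534) - 2859/195 = 31*(-1/3534) - 2859*1/195 = -1/114 - 953/65 = -108707/7410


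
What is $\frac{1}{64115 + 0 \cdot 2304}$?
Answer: $\frac{1}{64115} \approx 1.5597 \cdot 10^{-5}$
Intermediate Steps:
$\frac{1}{64115 + 0 \cdot 2304} = \frac{1}{64115 + 0} = \frac{1}{64115}$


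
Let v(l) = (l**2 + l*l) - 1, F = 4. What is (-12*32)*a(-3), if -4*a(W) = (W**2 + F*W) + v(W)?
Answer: 1344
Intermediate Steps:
v(l) = -1 + 2*l**2 (v(l) = (l**2 + l**2) - 1 = 2*l**2 - 1 = -1 + 2*l**2)
a(W) = 1/4 - W - 3*W**2/4 (a(W) = -((W**2 + 4*W) + (-1 + 2*W**2))/4 = -(-1 + 3*W**2 + 4*W)/4 = 1/4 - W - 3*W**2/4)
(-12*32)*a(-3) = (-12*32)*(1/4 - 1*(-3) - 3/4*(-3)**2) = -384*(1/4 + 3 - 3/4*9) = -384*(1/4 + 3 - 27/4) = -384*(-7/2) = 1344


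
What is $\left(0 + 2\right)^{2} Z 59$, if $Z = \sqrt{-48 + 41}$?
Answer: $236 i \sqrt{7} \approx 624.4 i$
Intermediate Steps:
$Z = i \sqrt{7}$ ($Z = \sqrt{-7} = i \sqrt{7} \approx 2.6458 i$)
$\left(0 + 2\right)^{2} Z 59 = \left(0 + 2\right)^{2} i \sqrt{7} \cdot 59 = 2^{2} i \sqrt{7} \cdot 59 = 4 i \sqrt{7} \cdot 59 = 236 i \sqrt{7}$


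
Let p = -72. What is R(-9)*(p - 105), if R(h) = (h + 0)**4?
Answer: -1161297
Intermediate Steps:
R(h) = h**4
R(-9)*(p - 105) = (-9)**4*(-72 - 105) = 6561*(-177) = -1161297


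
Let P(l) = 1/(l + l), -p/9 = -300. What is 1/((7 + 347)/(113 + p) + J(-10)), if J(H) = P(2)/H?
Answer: 112520/11347 ≈ 9.9163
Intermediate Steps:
p = 2700 (p = -9*(-300) = 2700)
P(l) = 1/(2*l)
J(H) = 1/(4*H) (J(H) = ((1/2)/2)/H = ((1/2)*(1/2))/H = 1/(4*H))
1/((7 + 347)/(113 + p) + J(-10)) = 1/((7 + 347)/(113 + 2700) + (1/4)/(-10)) = 1/(354/2813 + (1/4)*(-1/10)) = 1/(354*(1/2813) - 1/40) = 1/(354/2813 - 1/40) = 1/(11347/112520) = 112520/11347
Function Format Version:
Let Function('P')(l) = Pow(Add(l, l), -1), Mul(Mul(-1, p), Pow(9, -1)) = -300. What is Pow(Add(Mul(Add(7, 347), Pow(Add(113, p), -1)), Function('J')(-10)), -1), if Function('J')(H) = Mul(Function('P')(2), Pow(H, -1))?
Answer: Rational(112520, 11347) ≈ 9.9163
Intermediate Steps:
p = 2700 (p = Mul(-9, -300) = 2700)
Function('P')(l) = Mul(Rational(1, 2), Pow(l, -1)) (Function('P')(l) = Pow(Mul(2, l), -1) = Mul(Rational(1, 2), Pow(l, -1)))
Function('J')(H) = Mul(Rational(1, 4), Pow(H, -1)) (Function('J')(H) = Mul(Mul(Rational(1, 2), Pow(2, -1)), Pow(H, -1)) = Mul(Mul(Rational(1, 2), Rational(1, 2)), Pow(H, -1)) = Mul(Rational(1, 4), Pow(H, -1)))
Pow(Add(Mul(Add(7, 347), Pow(Add(113, p), -1)), Function('J')(-10)), -1) = Pow(Add(Mul(Add(7, 347), Pow(Add(113, 2700), -1)), Mul(Rational(1, 4), Pow(-10, -1))), -1) = Pow(Add(Mul(354, Pow(2813, -1)), Mul(Rational(1, 4), Rational(-1, 10))), -1) = Pow(Add(Mul(354, Rational(1, 2813)), Rational(-1, 40)), -1) = Pow(Add(Rational(354, 2813), Rational(-1, 40)), -1) = Pow(Rational(11347, 112520), -1) = Rational(112520, 11347)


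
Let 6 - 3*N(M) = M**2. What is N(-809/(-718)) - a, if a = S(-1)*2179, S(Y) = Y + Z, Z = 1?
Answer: 2438663/1546572 ≈ 1.5768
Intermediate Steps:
S(Y) = 1 + Y (S(Y) = Y + 1 = 1 + Y)
a = 0 (a = (1 - 1)*2179 = 0*2179 = 0)
N(M) = 2 - M**2/3
N(-809/(-718)) - a = (2 - (-809/(-718))**2/3) - 1*0 = (2 - (-809*(-1/718))**2/3) + 0 = (2 - (809/718)**2/3) + 0 = (2 - 1/3*654481/515524) + 0 = (2 - 654481/1546572) + 0 = 2438663/1546572 + 0 = 2438663/1546572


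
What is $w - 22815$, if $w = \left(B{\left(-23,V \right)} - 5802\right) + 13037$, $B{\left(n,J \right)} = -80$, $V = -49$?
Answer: $-15660$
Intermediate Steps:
$w = 7155$ ($w = \left(-80 - 5802\right) + 13037 = -5882 + 13037 = 7155$)
$w - 22815 = 7155 - 22815 = -15660$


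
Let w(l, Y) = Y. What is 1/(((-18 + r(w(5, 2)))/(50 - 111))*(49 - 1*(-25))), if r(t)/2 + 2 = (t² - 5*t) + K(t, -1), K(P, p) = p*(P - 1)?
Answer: 61/2664 ≈ 0.022898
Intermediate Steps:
K(P, p) = p*(-1 + P)
r(t) = -2 - 12*t + 2*t² (r(t) = -4 + 2*((t² - 5*t) - (-1 + t)) = -4 + 2*((t² - 5*t) + (1 - t)) = -4 + 2*(1 + t² - 6*t) = -4 + (2 - 12*t + 2*t²) = -2 - 12*t + 2*t²)
1/(((-18 + r(w(5, 2)))/(50 - 111))*(49 - 1*(-25))) = 1/(((-18 + (-2 - 12*2 + 2*2²))/(50 - 111))*(49 - 1*(-25))) = 1/(((-18 + (-2 - 24 + 2*4))/(-61))*(49 + 25)) = 1/(((-18 + (-2 - 24 + 8))*(-1/61))*74) = 1/(((-18 - 18)*(-1/61))*74) = 1/(-36*(-1/61)*74) = 1/((36/61)*74) = 1/(2664/61) = 61/2664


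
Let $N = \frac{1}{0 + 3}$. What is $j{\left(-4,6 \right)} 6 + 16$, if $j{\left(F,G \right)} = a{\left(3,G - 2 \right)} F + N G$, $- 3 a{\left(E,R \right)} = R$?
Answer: $60$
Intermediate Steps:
$a{\left(E,R \right)} = - \frac{R}{3}$
$N = \frac{1}{3} \approx 0.33333$
$j{\left(F,G \right)} = \frac{G}{3} + F \left(\frac{2}{3} - \frac{G}{3}\right)$ ($j{\left(F,G \right)} = - \frac{G - 2}{3} F + \frac{G}{3} = - \frac{-2 + G}{3} F + \frac{G}{3} = \left(\frac{2}{3} - \frac{G}{3}\right) F + \frac{G}{3} = F \left(\frac{2}{3} - \frac{G}{3}\right) + \frac{G}{3} = \frac{G}{3} + F \left(\frac{2}{3} - \frac{G}{3}\right)$)
$j{\left(-4,6 \right)} 6 + 16 = \left(\frac{1}{3} \cdot 6 + \frac{1}{3} \left(-4\right) \left(2 - 6\right)\right) 6 + 16 = \left(2 + \frac{1}{3} \left(-4\right) \left(2 - 6\right)\right) 6 + 16 = \left(2 + \frac{1}{3} \left(-4\right) \left(-4\right)\right) 6 + 16 = \left(2 + \frac{16}{3}\right) 6 + 16 = \frac{22}{3} \cdot 6 + 16 = 44 + 16 = 60$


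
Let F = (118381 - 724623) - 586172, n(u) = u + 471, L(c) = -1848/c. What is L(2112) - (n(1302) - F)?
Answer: -9553503/8 ≈ -1.1942e+6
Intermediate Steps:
n(u) = 471 + u
F = -1192414 (F = -606242 - 586172 = -1192414)
L(2112) - (n(1302) - F) = -1848/2112 - ((471 + 1302) - 1*(-1192414)) = -1848*1/2112 - (1773 + 1192414) = -7/8 - 1*1194187 = -7/8 - 1194187 = -9553503/8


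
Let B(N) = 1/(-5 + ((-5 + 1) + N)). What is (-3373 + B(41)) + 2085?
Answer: -41215/32 ≈ -1288.0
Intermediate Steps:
B(N) = 1/(-9 + N) (B(N) = 1/(-5 + (-4 + N)) = 1/(-9 + N))
(-3373 + B(41)) + 2085 = (-3373 + 1/(-9 + 41)) + 2085 = (-3373 + 1/32) + 2085 = -107935/32 + 2085 = -41215/32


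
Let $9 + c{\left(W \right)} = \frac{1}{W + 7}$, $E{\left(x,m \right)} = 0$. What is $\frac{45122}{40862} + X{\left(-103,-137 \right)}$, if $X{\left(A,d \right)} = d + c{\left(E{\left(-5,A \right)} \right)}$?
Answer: $- \frac{20702124}{143017} \approx -144.75$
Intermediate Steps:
$c{\left(W \right)} = -9 + \frac{1}{7 + W}$ ($c{\left(W \right)} = -9 + \frac{1}{W + 7} = -9 + \frac{1}{7 + W}$)
$X{\left(A,d \right)} = - \frac{62}{7} + d$ ($X{\left(A,d \right)} = d + \frac{-62 - 0}{7 + 0} = d + \frac{-62 + 0}{7} = d + \frac{1}{7} \left(-62\right) = d - \frac{62}{7} = - \frac{62}{7} + d$)
$\frac{45122}{40862} + X{\left(-103,-137 \right)} = \frac{45122}{40862} - \frac{1021}{7} = 45122 \cdot \frac{1}{40862} - \frac{1021}{7} = \frac{22561}{20431} - \frac{1021}{7} = - \frac{20702124}{143017}$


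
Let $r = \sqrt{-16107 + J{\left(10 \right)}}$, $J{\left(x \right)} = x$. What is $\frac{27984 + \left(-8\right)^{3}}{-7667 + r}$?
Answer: $- \frac{105313912}{29399493} - \frac{13736 i \sqrt{16097}}{29399493} \approx -3.5822 - 0.059278 i$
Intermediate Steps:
$r = i \sqrt{16097}$ ($r = \sqrt{-16107 + 10} = \sqrt{-16097} = i \sqrt{16097} \approx 126.87 i$)
$\frac{27984 + \left(-8\right)^{3}}{-7667 + r} = \frac{27984 + \left(-8\right)^{3}}{-7667 + i \sqrt{16097}} = \frac{27984 - 512}{-7667 + i \sqrt{16097}} = \frac{27472}{-7667 + i \sqrt{16097}}$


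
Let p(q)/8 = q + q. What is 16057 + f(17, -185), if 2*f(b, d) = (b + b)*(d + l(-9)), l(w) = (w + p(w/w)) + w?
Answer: 12878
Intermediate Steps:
p(q) = 16*q (p(q) = 8*(q + q) = 8*(2*q) = 16*q)
l(w) = 16 + 2*w (l(w) = (w + 16*(w/w)) + w = (w + 16*1) + w = (w + 16) + w = (16 + w) + w = 16 + 2*w)
f(b, d) = b*(-2 + d) (f(b, d) = ((b + b)*(d + (16 + 2*(-9))))/2 = ((2*b)*(d + (16 - 18)))/2 = ((2*b)*(d - 2))/2 = ((2*b)*(-2 + d))/2 = (2*b*(-2 + d))/2 = b*(-2 + d))
16057 + f(17, -185) = 16057 + 17*(-2 - 185) = 16057 + 17*(-187) = 16057 - 3179 = 12878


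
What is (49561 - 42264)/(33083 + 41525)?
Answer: 7297/74608 ≈ 0.097805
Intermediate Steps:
(49561 - 42264)/(33083 + 41525) = 7297/74608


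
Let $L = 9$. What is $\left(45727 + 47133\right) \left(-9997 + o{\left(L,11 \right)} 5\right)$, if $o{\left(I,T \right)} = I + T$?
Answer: $-919035420$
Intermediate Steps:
$\left(45727 + 47133\right) \left(-9997 + o{\left(L,11 \right)} 5\right) = \left(45727 + 47133\right) \left(-9997 + \left(9 + 11\right) 5\right) = 92860 \left(-9997 + 20 \cdot 5\right) = 92860 \left(-9997 + 100\right) = 92860 \left(-9897\right) = -919035420$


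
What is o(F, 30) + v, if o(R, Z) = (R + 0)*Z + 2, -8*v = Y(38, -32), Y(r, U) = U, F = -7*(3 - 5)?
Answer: 426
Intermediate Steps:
F = 14 (F = -7*(-2) = 14)
v = 4 (v = -⅛*(-32) = 4)
o(R, Z) = 2 + R*Z (o(R, Z) = R*Z + 2 = 2 + R*Z)
o(F, 30) + v = (2 + 14*30) + 4 = (2 + 420) + 4 = 422 + 4 = 426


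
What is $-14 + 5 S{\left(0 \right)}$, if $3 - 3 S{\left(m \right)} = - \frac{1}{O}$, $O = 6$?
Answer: $- \frac{157}{18} \approx -8.7222$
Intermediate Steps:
$S{\left(m \right)} = \frac{19}{18}$ ($S{\left(m \right)} = 1 - \frac{\left(-1\right) \frac{1}{6}}{3} = 1 - - \frac{1}{18} = 1 + \frac{1}{18} = \frac{19}{18}$)
$-14 + 5 S{\left(0 \right)} = -14 + 5 \cdot \frac{19}{18} = -14 + \frac{95}{18} = - \frac{157}{18}$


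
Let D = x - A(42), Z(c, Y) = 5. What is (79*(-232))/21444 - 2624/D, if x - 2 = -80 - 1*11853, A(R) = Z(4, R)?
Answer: -1269484/1999653 ≈ -0.63485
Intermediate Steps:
A(R) = 5
x = -11931 (x = 2 + (-80 - 1*11853) = 2 + (-80 - 11853) = 2 - 11933 = -11931)
D = -11936 (D = -11931 - 1*5 = -11931 - 5 = -11936)
(79*(-232))/21444 - 2624/D = (79*(-232))/21444 - 2624/(-11936) = -18328*1/21444 - 2624*(-1/11936) = -4582/5361 + 82/373 = -1269484/1999653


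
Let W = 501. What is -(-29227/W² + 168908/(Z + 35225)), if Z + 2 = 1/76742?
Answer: -3174556713583727/678476653300467 ≈ -4.6789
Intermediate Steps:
Z = -153483/76742 (Z = -2 + 1/76742 = -153483/76742 ≈ -2.0000)
-(-29227/W² + 168908/(Z + 35225)) = -(-29227/(501²) + 168908/(-153483/76742 + 35225)) = -(-29227/251001 + 168908/(2703083467/76742)) = -(-29227*1/251001 + 168908*(76742/2703083467)) = -(-29227/251001 + 12962337736/2703083467) = -1*3174556713583727/678476653300467 = -3174556713583727/678476653300467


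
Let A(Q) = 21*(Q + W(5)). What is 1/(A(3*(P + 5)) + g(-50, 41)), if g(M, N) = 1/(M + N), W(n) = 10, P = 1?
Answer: 9/5291 ≈ 0.0017010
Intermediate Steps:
A(Q) = 210 + 21*Q (A(Q) = 21*(Q + 10) = 21*(10 + Q) = 210 + 21*Q)
1/(A(3*(P + 5)) + g(-50, 41)) = 1/((210 + 21*(3*(1 + 5))) + 1/(-50 + 41)) = 1/((210 + 21*(3*6)) + 1/(-9)) = 1/((210 + 21*18) - ⅑) = 1/((210 + 378) - ⅑) = 1/(588 - ⅑) = 1/(5291/9) = 9/5291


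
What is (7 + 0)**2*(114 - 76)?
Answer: 1862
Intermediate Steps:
(7 + 0)**2*(114 - 76) = 7**2*38 = 49*38 = 1862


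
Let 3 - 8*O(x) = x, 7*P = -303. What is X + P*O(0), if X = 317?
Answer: 16843/56 ≈ 300.77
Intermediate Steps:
P = -303/7 (P = (1/7)*(-303) = -303/7 ≈ -43.286)
O(x) = 3/8 - x/8
X + P*O(0) = 317 - 303*(3/8 - 1/8*0)/7 = 317 - 303*(3/8 + 0)/7 = 317 - 303/7*3/8 = 317 - 909/56 = 16843/56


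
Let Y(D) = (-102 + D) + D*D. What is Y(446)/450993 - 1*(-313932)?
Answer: 47193777912/150331 ≈ 3.1393e+5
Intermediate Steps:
Y(D) = -102 + D + D² (Y(D) = (-102 + D) + D² = -102 + D + D²)
Y(446)/450993 - 1*(-313932) = (-102 + 446 + 446²)/450993 - 1*(-313932) = (-102 + 446 + 198916)*(1/450993) + 313932 = 199260*(1/450993) + 313932 = 66420/150331 + 313932 = 47193777912/150331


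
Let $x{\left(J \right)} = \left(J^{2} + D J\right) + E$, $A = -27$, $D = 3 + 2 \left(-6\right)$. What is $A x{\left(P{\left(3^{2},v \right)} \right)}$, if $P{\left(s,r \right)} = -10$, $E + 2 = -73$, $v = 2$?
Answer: $-3105$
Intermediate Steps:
$E = -75$ ($E = -2 - 73 = -75$)
$D = -9$ ($D = 3 - 12 = -9$)
$x{\left(J \right)} = -75 + J^{2} - 9 J$ ($x{\left(J \right)} = \left(J^{2} - 9 J\right) - 75 = -75 + J^{2} - 9 J$)
$A x{\left(P{\left(3^{2},v \right)} \right)} = - 27 \left(-75 + \left(-10\right)^{2} - -90\right) = - 27 \left(-75 + 100 + 90\right) = \left(-27\right) 115 = -3105$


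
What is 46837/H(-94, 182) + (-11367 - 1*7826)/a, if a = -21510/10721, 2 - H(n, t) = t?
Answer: 133447421/14340 ≈ 9306.0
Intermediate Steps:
H(n, t) = 2 - t
a = -21510/10721 (a = -21510*1/10721 = -21510/10721 ≈ -2.0063)
46837/H(-94, 182) + (-11367 - 1*7826)/a = 46837/(2 - 1*182) + (-11367 - 1*7826)/(-21510/10721) = 46837/(2 - 182) + (-11367 - 7826)*(-10721/21510) = 46837/(-180) - 19193*(-10721/21510) = 46837*(-1/180) + 205768153/21510 = -46837/180 + 205768153/21510 = 133447421/14340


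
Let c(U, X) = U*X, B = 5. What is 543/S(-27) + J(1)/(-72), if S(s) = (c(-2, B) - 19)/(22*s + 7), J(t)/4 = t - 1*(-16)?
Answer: 5736845/522 ≈ 10990.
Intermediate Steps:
J(t) = 64 + 4*t (J(t) = 4*(t - 1*(-16)) = 4*(t + 16) = 4*(16 + t) = 64 + 4*t)
S(s) = -29/(7 + 22*s) (S(s) = (-2*5 - 19)/(22*s + 7) = (-10 - 19)/(7 + 22*s) = -29/(7 + 22*s))
543/S(-27) + J(1)/(-72) = 543/((-29/(7 + 22*(-27)))) + (64 + 4*1)/(-72) = 543/((-29/(7 - 594))) + (64 + 4)*(-1/72) = 543/((-29/(-587))) + 68*(-1/72) = 543/((-29*(-1/587))) - 17/18 = 543/(29/587) - 17/18 = 543*(587/29) - 17/18 = 318741/29 - 17/18 = 5736845/522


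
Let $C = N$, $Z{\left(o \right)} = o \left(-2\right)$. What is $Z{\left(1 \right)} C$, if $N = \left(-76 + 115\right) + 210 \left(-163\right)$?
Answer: $68382$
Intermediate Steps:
$Z{\left(o \right)} = - 2 o$
$N = -34191$ ($N = 39 - 34230 = -34191$)
$C = -34191$
$Z{\left(1 \right)} C = \left(-2\right) 1 \left(-34191\right) = \left(-2\right) \left(-34191\right) = 68382$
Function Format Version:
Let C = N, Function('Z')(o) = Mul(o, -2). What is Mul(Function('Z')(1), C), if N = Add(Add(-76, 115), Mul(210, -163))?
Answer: 68382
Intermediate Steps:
Function('Z')(o) = Mul(-2, o)
N = -34191 (N = Add(39, -34230) = -34191)
C = -34191
Mul(Function('Z')(1), C) = Mul(Mul(-2, 1), -34191) = Mul(-2, -34191) = 68382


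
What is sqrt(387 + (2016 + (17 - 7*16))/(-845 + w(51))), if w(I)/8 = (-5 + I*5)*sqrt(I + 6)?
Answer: sqrt(-1625470 + 3870000*sqrt(57))/(5*sqrt(-169 + 400*sqrt(57))) ≈ 19.676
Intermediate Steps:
w(I) = 8*sqrt(6 + I)*(-5 + 5*I) (w(I) = 8*((-5 + I*5)*sqrt(I + 6)) = 8*((-5 + 5*I)*sqrt(6 + I)) = 8*(sqrt(6 + I)*(-5 + 5*I)) = 8*sqrt(6 + I)*(-5 + 5*I))
sqrt(387 + (2016 + (17 - 7*16))/(-845 + w(51))) = sqrt(387 + (2016 + (17 - 7*16))/(-845 + 40*sqrt(6 + 51)*(-1 + 51))) = sqrt(387 + (2016 + (17 - 112))/(-845 + 40*sqrt(57)*50)) = sqrt(387 + (2016 - 95)/(-845 + 2000*sqrt(57))) = sqrt(387 + 1921/(-845 + 2000*sqrt(57)))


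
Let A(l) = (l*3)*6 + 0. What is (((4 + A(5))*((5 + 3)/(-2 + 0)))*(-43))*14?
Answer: 226352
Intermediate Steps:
A(l) = 18*l (A(l) = (3*l)*6 + 0 = 18*l + 0 = 18*l)
(((4 + A(5))*((5 + 3)/(-2 + 0)))*(-43))*14 = (((4 + 18*5)*((5 + 3)/(-2 + 0)))*(-43))*14 = (((4 + 90)*(8/(-2)))*(-43))*14 = ((94*(8*(-½)))*(-43))*14 = ((94*(-4))*(-43))*14 = -376*(-43)*14 = 16168*14 = 226352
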